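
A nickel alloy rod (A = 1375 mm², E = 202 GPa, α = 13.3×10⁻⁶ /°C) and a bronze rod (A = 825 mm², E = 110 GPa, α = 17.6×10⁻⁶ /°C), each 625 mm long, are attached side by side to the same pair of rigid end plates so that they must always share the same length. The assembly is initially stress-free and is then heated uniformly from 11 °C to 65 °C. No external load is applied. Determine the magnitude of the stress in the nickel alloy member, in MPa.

σ ≈ 11.6 MPa (tensile)

Equilibrium of a rigid end plate with no external load gives equal and opposite internal forces ±P in the two members. Since α_{bronze} > α_{nickel alloy}, heating drives the bronze into compression and the nickel alloy into tension.
Setting the final lengths equal and cancelling L: (α₁ − α₂)ΔT = P/(A₁E₁) + P/(A₂E₂).
|α₁ − α₂|·ΔT = 4.3×10⁻⁶ × 54 = 0.0002322.
1/(A₁E₁) + 1/(A₂E₂) = 1/(1375×202×10³) + 1/(825×110×10³) = 1.462×10⁻⁸ N⁻¹.
So P = 0.0002322 / 1.462×10⁻⁸ = 15.88 kN.
σ_{nickel alloy} = P/A₁ = 15880/1375 = 11.55 MPa, tensile.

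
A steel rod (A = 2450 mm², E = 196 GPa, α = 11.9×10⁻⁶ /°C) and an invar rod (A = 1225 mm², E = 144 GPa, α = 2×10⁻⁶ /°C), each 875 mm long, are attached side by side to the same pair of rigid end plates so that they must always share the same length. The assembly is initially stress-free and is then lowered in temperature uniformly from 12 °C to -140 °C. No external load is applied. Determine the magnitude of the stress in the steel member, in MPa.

The steel has the larger α, so on cooling it would change length more than the invar if both were free. The rigid plates force a common final length, so the steel is put into tension and the invar into compression, with equal and opposite forces P (no external load).
Setting the final lengths equal and cancelling L: (α₁ − α₂)ΔT = P/(A₁E₁) + P/(A₂E₂).
|α₁ − α₂|·ΔT = 9.9×10⁻⁶ × 152 = 0.001505.
1/(A₁E₁) + 1/(A₂E₂) = 1/(2450×196×10³) + 1/(1225×144×10³) = 7.751×10⁻⁹ N⁻¹.
So P = 0.001505 / 7.751×10⁻⁹ = 194.1 kN.
σ_{steel} = P/A₁ = 194100/2450 = 79.24 MPa, tensile.

σ ≈ 79.2 MPa (tensile)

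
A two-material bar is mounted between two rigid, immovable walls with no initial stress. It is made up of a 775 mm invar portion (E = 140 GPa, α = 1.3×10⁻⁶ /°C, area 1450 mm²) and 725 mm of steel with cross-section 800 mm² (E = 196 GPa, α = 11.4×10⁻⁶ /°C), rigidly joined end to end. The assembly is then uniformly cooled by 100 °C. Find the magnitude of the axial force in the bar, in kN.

If the supports were absent, the total length change would be Σ αᵢΔT Lᵢ = 1.3×10⁻⁶×100×775 + 11.4×10⁻⁶×100×725 = 0.9273 mm.
The rigid supports impose zero overall length change; the single axial force P common to all segments must satisfy P Σ Lᵢ/(AᵢEᵢ) = δ_free.
Σ Lᵢ/(AᵢEᵢ) = 775/(1450×140×10³) + 725/(800×196×10³) = 8.441×10⁻⁶ mm/N.
P = 0.9273 / 8.441×10⁻⁶ = 109800 N = 109.8 kN, tensile.

P ≈ 110 kN (tensile)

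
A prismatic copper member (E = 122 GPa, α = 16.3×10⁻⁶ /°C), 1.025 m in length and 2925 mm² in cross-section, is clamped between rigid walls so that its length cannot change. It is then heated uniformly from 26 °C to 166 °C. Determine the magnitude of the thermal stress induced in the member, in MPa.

Because both ends are immovable the net strain is zero, and the suppressed thermal strain is αΔT = 16.3×10⁻⁶ × 140 = 2282×10⁻⁶.
σ = EαΔT = 122×10³ × 16.3×10⁻⁶ × 140 = 278.4 MPa (compressive; the member is trying to expand).

σ ≈ 278 MPa (compressive)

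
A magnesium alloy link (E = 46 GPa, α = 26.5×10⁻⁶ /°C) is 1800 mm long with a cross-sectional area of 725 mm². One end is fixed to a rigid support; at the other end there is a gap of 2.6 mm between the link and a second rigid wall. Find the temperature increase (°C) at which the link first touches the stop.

Contact occurs when the free expansion equals the gap: αΔT L = 2.6 mm.
ΔT = 2.6 / (26.5×10⁻⁶ × 1800) = 54.51 °C.

ΔT ≈ 54.5 °C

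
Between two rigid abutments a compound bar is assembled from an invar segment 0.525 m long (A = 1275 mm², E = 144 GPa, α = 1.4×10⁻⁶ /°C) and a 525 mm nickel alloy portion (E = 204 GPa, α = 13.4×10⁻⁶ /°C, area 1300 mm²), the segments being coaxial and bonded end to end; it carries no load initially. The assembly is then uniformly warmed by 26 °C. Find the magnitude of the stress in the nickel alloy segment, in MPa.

σ ≈ 32.1 MPa (compressive)

With the walls removed the bar would change length by δ_free = Σ αᵢΔT Lᵢ = 1.4×10⁻⁶×26×525 + 13.4×10⁻⁶×26×525 = 0.202 mm.
The rigid supports impose zero overall length change; the single axial force P common to all segments must satisfy P Σ Lᵢ/(AᵢEᵢ) = δ_free.
The series flexibility is Σ Lᵢ/(AᵢEᵢ) = 525/(1275×144×10³) + 525/(1300×204×10³) = 4.839×10⁻⁶ mm/N.
Hence P = δ_free / Σ(L/AE) = 0.202/4.839×10⁻⁶ = 41.75 kN (compressive).
σ_{nickel alloy} = P / A = 41750 / 1300 = 32.11 MPa.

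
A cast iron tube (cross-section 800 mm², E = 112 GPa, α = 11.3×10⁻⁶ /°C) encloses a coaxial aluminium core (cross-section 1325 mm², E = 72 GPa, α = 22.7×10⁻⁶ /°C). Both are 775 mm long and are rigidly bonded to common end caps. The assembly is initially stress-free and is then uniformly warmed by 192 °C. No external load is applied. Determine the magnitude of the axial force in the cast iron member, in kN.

Both members must finish at the same length. With the larger α, the aluminium tends to over-expand; the plates restrain it, putting the aluminium in compression and the cast iron in tension. With no external load the two internal forces are equal and opposite, magnitude P.
Setting the final lengths equal and cancelling L: (α₁ − α₂)ΔT = P/(A₁E₁) + P/(A₂E₂).
|α₁ − α₂|·ΔT = 11.4×10⁻⁶ × 192 = 0.002189.
1/(A₁E₁) + 1/(A₂E₂) = 1/(800×112×10³) + 1/(1325×72×10³) = 2.164×10⁻⁸ N⁻¹.
P = 0.002189 / 2.164×10⁻⁸ = 101100 N = 101.1 kN.

P ≈ 101 kN (tensile in the cast iron)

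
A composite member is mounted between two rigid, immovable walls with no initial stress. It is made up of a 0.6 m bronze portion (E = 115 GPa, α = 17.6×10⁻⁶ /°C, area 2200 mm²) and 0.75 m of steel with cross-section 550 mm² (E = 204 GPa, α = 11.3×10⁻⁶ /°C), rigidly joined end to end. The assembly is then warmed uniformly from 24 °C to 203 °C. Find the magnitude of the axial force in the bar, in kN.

P ≈ 376 kN (compressive)

Free thermal expansion of the whole bar: Σ αᵢΔT Lᵢ = 17.6×10⁻⁶×179×600 + 11.3×10⁻⁶×179×750 = 3.407 mm.
The walls prevent any net length change, so an axial force P (same in every segment) develops. Compatibility: P · Σ Lᵢ/(AᵢEᵢ) = δ_free.
Σ Lᵢ/(AᵢEᵢ) = 600/(2200×115×10³) + 750/(550×204×10³) = 9.056×10⁻⁶ mm/N.
P = 3.407 / 9.056×10⁻⁶ = 376200 N = 376.2 kN, compressive.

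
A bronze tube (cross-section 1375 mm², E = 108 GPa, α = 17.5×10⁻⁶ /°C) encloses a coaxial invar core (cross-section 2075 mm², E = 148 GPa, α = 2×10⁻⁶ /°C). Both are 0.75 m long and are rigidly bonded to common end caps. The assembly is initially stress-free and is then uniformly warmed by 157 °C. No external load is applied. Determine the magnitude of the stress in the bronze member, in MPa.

Equilibrium of a rigid end plate with no external load gives equal and opposite internal forces ±P in the two members. Since α_{bronze} > α_{invar}, heating drives the bronze into compression and the invar into tension.
Compatibility of the two members (thermal + elastic change equal): (α₁ − α₂)ΔT = P·[1/(A₁E₁) + 1/(A₂E₂)].
|α₁ − α₂|·ΔT = 15.5×10⁻⁶ × 157 = 0.002433.
1/(A₁E₁) + 1/(A₂E₂) = 1/(1375×108×10³) + 1/(2075×148×10³) = 9.99×10⁻⁹ N⁻¹.
P = 0.002433 / 9.99×10⁻⁹ = 243600 N = 243.6 kN.
σ_{bronze} = P/A₁ = 243600/1375 = 177.2 MPa, compressive.

σ ≈ 177 MPa (compressive)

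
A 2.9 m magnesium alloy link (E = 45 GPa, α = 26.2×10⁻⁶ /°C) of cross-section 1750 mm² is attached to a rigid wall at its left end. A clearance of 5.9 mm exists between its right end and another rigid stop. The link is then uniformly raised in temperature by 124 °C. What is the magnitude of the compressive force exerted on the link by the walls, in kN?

P ≈ 95.6 kN

Unrestrained expansion: δ_free = αΔT L = 26.2×10⁻⁶ × 124 × 2900 = 9.422 mm.
The gap closes (δ_free > 5.9 mm) and the wall then resists a further 9.422 − 5.9 = 3.522 mm of expansion.
Compatibility: PL/(AE) = 3.522 mm, so σ = P/A = E × (3.522/2900) = 54.64 MPa.
Force on the wall = σA = 54.64 × 1750 mm² = 95.63 kN.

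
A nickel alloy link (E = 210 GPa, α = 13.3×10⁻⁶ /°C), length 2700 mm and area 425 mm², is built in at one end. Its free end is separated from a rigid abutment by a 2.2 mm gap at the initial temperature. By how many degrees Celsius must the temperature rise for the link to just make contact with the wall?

ΔT ≈ 61.3 °C

Contact occurs when the free expansion equals the gap: αΔT L = 2.2 mm.
So ΔT = g/(αL) = 2.2/(13.3×10⁻⁶ × 2700) = 61.26 °C.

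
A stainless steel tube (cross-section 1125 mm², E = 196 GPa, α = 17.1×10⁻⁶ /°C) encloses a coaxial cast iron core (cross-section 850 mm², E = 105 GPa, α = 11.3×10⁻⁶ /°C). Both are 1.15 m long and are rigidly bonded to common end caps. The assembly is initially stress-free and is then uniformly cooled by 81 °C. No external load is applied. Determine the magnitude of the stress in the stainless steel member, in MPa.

σ ≈ 26.5 MPa (tensile)

The stainless steel has the larger α, so on cooling it would change length more than the cast iron if both were free. The rigid plates force a common final length, so the stainless steel is put into tension and the cast iron into compression, with equal and opposite forces P (no external load).
Equating the net (thermal + elastic) strains gives |α₁ − α₂|·ΔT = P·[1/(A₁E₁) + 1/(A₂E₂)].
|α₁ − α₂|·ΔT = 5.8×10⁻⁶ × 81 = 0.0004698.
1/(A₁E₁) + 1/(A₂E₂) = 1/(1125×196×10³) + 1/(850×105×10³) = 1.574×10⁻⁸ N⁻¹.
P = 0.0004698 / 1.574×10⁻⁸ = 29850 N = 29.85 kN.
σ_{stainless steel} = P/A₁ = 29850/1125 = 26.53 MPa, tensile.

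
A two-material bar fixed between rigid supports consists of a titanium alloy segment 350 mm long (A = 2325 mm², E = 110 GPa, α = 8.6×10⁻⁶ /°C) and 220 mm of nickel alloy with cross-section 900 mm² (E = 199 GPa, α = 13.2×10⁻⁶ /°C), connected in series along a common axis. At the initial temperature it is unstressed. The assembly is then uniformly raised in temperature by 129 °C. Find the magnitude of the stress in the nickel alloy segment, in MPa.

Free thermal expansion of the whole bar: Σ αᵢΔT Lᵢ = 8.6×10⁻⁶×129×350 + 13.2×10⁻⁶×129×220 = 0.7629 mm.
The rigid supports impose zero overall length change; the single axial force P common to all segments must satisfy P Σ Lᵢ/(AᵢEᵢ) = δ_free.
The series flexibility is Σ Lᵢ/(AᵢEᵢ) = 350/(2325×110×10³) + 220/(900×199×10³) = 2.597×10⁻⁶ mm/N.
Hence P = δ_free / Σ(L/AE) = 0.7629/2.597×10⁻⁶ = 293.8 kN (compressive).
σ_{nickel alloy} = P / A = 293800 / 900 = 326.4 MPa.

σ ≈ 326 MPa (compressive)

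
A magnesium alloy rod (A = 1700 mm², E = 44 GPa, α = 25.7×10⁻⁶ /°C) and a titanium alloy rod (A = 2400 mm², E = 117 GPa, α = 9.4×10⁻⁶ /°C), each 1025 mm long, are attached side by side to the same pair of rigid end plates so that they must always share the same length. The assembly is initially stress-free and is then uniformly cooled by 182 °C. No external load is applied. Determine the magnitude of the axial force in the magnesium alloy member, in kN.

P ≈ 175 kN (tensile in the magnesium alloy)

Equilibrium of a rigid end plate with no external load gives equal and opposite internal forces ±P in the two members. Since α_{magnesium alloy} > α_{titanium alloy}, cooling drives the magnesium alloy into tension and the titanium alloy into compression.
Compatibility of the two members (thermal + elastic change equal): (α₁ − α₂)ΔT = P·[1/(A₁E₁) + 1/(A₂E₂)].
|α₁ − α₂|·ΔT = 16.3×10⁻⁶ × 182 = 0.002967.
1/(A₁E₁) + 1/(A₂E₂) = 1/(1700×44×10³) + 1/(2400×117×10³) = 1.693×10⁻⁸ N⁻¹.
So P = 0.002967 / 1.693×10⁻⁸ = 175.2 kN.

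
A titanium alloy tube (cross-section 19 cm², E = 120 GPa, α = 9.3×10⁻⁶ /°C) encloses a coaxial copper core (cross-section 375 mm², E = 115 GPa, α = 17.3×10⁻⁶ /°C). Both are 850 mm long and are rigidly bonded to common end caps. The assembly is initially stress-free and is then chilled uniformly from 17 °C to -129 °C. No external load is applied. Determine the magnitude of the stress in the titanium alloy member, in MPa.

σ ≈ 22.3 MPa (compressive)

Equilibrium of a rigid end plate with no external load gives equal and opposite internal forces ±P in the two members. Since α_{copper} > α_{titanium alloy}, cooling drives the copper into tension and the titanium alloy into compression.
Setting the final lengths equal and cancelling L: (α₁ − α₂)ΔT = P/(A₁E₁) + P/(A₂E₂).
|α₁ − α₂|·ΔT = 8×10⁻⁶ × 146 = 0.001168.
1/(A₁E₁) + 1/(A₂E₂) = 1/(1900×120×10³) + 1/(375×115×10³) = 2.757×10⁻⁸ N⁻¹.
So P = 0.001168 / 2.757×10⁻⁸ = 42.36 kN.
σ_{titanium alloy} = P/A₁ = 42360/1900 = 22.29 MPa, compressive.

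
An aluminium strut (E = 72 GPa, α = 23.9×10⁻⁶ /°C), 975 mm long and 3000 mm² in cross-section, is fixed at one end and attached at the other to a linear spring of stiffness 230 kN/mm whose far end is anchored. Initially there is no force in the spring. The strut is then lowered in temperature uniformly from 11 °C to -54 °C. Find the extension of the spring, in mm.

δ ≈ 0.743 mm

Free thermal contraction: δ_free = αΔT L = 23.9×10⁻⁶ × 65 × 975 = 1.515 mm.
Let P be the tensile force in the spring. The strut extends elastically by PL/(AE) and the spring stretches by P/k; together these equal δ_free.
P [ L/(AE) + 1/k ] = δ_free → P [ 975/(3000×72×10³) + 1/(230×10³) ] = 1.515.
P = 1.515 / 8.862×10⁻⁶ = 170900 N.
Spring extension = P/k = 170900/(230×10³) = 0.7431 mm.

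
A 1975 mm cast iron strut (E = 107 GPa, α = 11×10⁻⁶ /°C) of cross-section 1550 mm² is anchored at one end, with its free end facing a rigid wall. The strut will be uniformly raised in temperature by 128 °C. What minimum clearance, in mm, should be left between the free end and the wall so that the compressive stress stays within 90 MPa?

g ≈ 1.12 mm

Free expansion if unrestrained: δ_free = αΔT L = 11×10⁻⁶ × 128 × 1975 = 2.781 mm.
A stress of 90 MPa corresponds to the wall pushing the strut back by σL/E = 90×1975/(107×10³) = 1.661 mm.
The gap must absorb the remainder: g_min = 2.781 − 1.661 = 1.12 mm.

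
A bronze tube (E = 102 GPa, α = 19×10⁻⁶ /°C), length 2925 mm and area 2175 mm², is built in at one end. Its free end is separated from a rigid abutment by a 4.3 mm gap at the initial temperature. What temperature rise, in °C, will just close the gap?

Contact occurs when the free expansion equals the gap: αΔT L = 4.3 mm.
ΔT = 4.3 / (19×10⁻⁶ × 2925) = 77.37 °C.

ΔT ≈ 77.4 °C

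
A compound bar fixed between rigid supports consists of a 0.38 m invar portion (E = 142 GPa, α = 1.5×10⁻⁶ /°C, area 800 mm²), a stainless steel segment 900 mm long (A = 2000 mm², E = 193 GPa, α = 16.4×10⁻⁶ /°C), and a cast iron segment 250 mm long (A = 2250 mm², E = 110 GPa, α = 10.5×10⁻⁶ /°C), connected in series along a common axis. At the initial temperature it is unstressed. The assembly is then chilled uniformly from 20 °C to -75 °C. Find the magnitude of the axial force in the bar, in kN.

With the walls removed the bar would change length by δ_free = Σ αᵢΔT Lᵢ = 1.5×10⁻⁶×95×380 + 16.4×10⁻⁶×95×900 + 10.5×10⁻⁶×95×250 = 1.706 mm.
The rigid supports impose zero overall length change; the single axial force P common to all segments must satisfy P Σ Lᵢ/(AᵢEᵢ) = δ_free.
The series flexibility is Σ Lᵢ/(AᵢEᵢ) = 380/(800×142×10³) + 900/(2000×193×10³) + 250/(2250×110×10³) = 6.687×10⁻⁶ mm/N.
So P = 1.706 / 6.687×10⁻⁶ = 255.1 kN, tensile.

P ≈ 255 kN (tensile)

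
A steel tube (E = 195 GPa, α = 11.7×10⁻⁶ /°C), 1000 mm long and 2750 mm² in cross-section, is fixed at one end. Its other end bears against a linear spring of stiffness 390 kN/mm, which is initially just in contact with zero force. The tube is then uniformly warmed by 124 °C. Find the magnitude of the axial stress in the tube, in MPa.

σ ≈ 119 MPa (compressive)

The unrestrained thermal change is αΔT L = 11.7×10⁻⁶ × 124 × 1000 = 1.451 mm.
Let P be the compressive force at the spring. The tube shortens elastically by PL/(AE) and the spring compresses by P/k; together these equal δ_free.
So P = δ_free / [L/(AE) + 1/k] = 1.451 / [ 1000/(2750×195×10³) + 1/(390×10³) ].
P = 1.451 / 4.429×10⁻⁶ = 327600 N.
σ = P/A = 327600/2750 = 119.1 MPa.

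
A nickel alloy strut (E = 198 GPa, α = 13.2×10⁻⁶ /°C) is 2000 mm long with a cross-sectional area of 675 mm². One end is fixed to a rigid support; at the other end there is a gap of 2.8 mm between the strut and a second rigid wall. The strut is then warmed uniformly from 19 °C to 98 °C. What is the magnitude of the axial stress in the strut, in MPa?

If the wall were absent the strut would grow by αΔT L = 13.2×10⁻⁶ × 79 × 2000 = 2.086 mm.
Since δ_free = 2.09 mm is less than the 2.8 mm gap, the strut never touches the wall. No axial force develops.

σ ≈ 0 MPa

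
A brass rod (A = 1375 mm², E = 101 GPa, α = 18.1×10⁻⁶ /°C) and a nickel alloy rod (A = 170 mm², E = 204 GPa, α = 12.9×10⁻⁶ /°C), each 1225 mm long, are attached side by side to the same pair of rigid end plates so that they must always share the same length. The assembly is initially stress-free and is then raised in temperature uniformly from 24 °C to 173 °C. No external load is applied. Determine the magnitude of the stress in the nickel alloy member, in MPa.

Equilibrium of a rigid end plate with no external load gives equal and opposite internal forces ±P in the two members. Since α_{brass} > α_{nickel alloy}, heating drives the brass into compression and the nickel alloy into tension.
Compatibility of the two members (thermal + elastic change equal): (α₁ − α₂)ΔT = P·[1/(A₁E₁) + 1/(A₂E₂)].
|α₁ − α₂|·ΔT = 5.2×10⁻⁶ × 149 = 0.0007748.
1/(A₁E₁) + 1/(A₂E₂) = 1/(1375×101×10³) + 1/(170×204×10³) = 3.604×10⁻⁸ N⁻¹.
So P = 0.0007748 / 3.604×10⁻⁸ = 21.5 kN.
σ_{nickel alloy} = P/A₂ = 21500/170 = 126.5 MPa, tensile.

σ ≈ 126 MPa (tensile)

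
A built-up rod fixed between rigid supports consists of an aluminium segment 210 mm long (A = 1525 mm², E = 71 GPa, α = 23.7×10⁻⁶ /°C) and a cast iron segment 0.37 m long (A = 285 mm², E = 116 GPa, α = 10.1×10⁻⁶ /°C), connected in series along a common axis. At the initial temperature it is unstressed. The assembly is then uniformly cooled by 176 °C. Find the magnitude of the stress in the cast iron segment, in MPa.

If the supports were absent, the total length change would be Σ αᵢΔT Lᵢ = 23.7×10⁻⁶×176×210 + 10.1×10⁻⁶×176×370 = 1.534 mm.
Since the ends are fixed, an axial force P builds up, equal in every segment, with P · Σ Lᵢ/(AᵢEᵢ) = δ_free.
Σ Lᵢ/(AᵢEᵢ) = 210/(1525×71×10³) + 370/(285×116×10³) = 1.313×10⁻⁵ mm/N.
So P = 1.534 / 1.313×10⁻⁵ = 116.8 kN, tensile.
σ_{cast iron} = P / A = 116800 / 285 = 409.8 MPa.

σ ≈ 410 MPa (tensile)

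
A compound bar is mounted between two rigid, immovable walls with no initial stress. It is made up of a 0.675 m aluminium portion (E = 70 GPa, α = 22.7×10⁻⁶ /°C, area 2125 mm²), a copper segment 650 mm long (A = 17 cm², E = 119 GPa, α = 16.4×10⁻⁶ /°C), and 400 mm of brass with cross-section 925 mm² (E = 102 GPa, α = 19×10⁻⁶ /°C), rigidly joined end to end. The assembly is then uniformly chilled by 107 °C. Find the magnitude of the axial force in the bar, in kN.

If the supports were absent, the total length change would be Σ αᵢΔT Lᵢ = 22.7×10⁻⁶×107×675 + 16.4×10⁻⁶×107×650 + 19×10⁻⁶×107×400 = 3.593 mm.
The rigid supports impose zero overall length change; the single axial force P common to all segments must satisfy P Σ Lᵢ/(AᵢEᵢ) = δ_free.
The series flexibility is Σ Lᵢ/(AᵢEᵢ) = 675/(2125×70×10³) + 650/(1700×119×10³) + 400/(925×102×10³) = 1.199×10⁻⁵ mm/N.
P = 3.593 / 1.199×10⁻⁵ = 299700 N = 299.7 kN, tensile.

P ≈ 300 kN (tensile)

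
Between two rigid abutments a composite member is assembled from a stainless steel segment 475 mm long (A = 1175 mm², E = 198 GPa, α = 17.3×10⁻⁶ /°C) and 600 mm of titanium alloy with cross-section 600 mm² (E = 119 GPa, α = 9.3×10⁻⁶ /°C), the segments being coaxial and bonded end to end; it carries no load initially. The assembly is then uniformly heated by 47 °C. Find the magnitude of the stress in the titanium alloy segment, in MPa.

With the walls removed the bar would change length by δ_free = Σ αᵢΔT Lᵢ = 17.3×10⁻⁶×47×475 + 9.3×10⁻⁶×47×600 = 0.6485 mm.
The rigid supports impose zero overall length change; the single axial force P common to all segments must satisfy P Σ Lᵢ/(AᵢEᵢ) = δ_free.
Σ Lᵢ/(AᵢEᵢ) = 475/(1175×198×10³) + 600/(600×119×10³) = 1.045×10⁻⁵ mm/N.
So P = 0.6485 / 1.045×10⁻⁵ = 62.09 kN, compressive.
σ_{titanium alloy} = P / A = 62090 / 600 = 103.5 MPa.

σ ≈ 103 MPa (compressive)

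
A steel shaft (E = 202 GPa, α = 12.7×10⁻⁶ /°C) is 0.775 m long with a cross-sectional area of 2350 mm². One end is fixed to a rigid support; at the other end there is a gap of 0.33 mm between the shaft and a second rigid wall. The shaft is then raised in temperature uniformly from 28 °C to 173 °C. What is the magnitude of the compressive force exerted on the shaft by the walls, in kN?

P ≈ 672 kN

Free thermal elongation = αΔT L = 12.7×10⁻⁶ × 145 × 775 = 1.427 mm.
The gap closes (δ_free > 0.33 mm) and the wall then resists a further 1.427 − 0.33 = 1.097 mm of expansion.
Compatibility: PL/(AE) = 1.097 mm, so σ = P/A = E × (1.097/775) = 286 MPa.
P = σA = 286 × 2350 = 672 kN.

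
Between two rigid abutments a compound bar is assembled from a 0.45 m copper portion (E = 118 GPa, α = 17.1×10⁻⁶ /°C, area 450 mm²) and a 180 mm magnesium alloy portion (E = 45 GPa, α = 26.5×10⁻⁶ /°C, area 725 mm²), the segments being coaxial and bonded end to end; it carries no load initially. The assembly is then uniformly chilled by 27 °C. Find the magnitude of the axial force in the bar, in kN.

P ≈ 24.1 kN (tensile)

Free thermal contraction of the whole bar: Σ αᵢΔT Lᵢ = 17.1×10⁻⁶×27×450 + 26.5×10⁻⁶×27×180 = 0.3366 mm.
The walls prevent any net length change, so an axial force P (same in every segment) develops. Compatibility: P · Σ Lᵢ/(AᵢEᵢ) = δ_free.
Σ Lᵢ/(AᵢEᵢ) = 450/(450×118×10³) + 180/(725×45×10³) = 1.399×10⁻⁵ mm/N.
So P = 0.3366 / 1.399×10⁻⁵ = 24.05 kN, tensile.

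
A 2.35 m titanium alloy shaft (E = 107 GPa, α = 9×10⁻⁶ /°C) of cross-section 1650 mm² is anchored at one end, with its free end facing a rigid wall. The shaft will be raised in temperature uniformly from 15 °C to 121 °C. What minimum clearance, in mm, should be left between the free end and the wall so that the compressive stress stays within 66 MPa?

Free expansion if unrestrained: δ_free = αΔT L = 9×10⁻⁶ × 106 × 2350 = 2.242 mm.
A stress of 66 MPa corresponds to the wall pushing the shaft back by σL/E = 66×2350/(107×10³) = 1.45 mm.
The gap must absorb the remainder: g_min = 2.242 − 1.45 = 0.7924 mm.

g ≈ 0.792 mm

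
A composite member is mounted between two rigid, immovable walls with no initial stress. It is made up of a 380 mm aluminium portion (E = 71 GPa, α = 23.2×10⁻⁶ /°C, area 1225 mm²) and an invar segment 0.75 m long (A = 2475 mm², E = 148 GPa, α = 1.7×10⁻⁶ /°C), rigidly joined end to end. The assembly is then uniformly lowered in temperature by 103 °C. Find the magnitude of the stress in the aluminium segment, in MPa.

σ ≈ 132 MPa (tensile)

With the walls removed the bar would change length by δ_free = Σ αᵢΔT Lᵢ = 23.2×10⁻⁶×103×380 + 1.7×10⁻⁶×103×750 = 1.039 mm.
The walls prevent any net length change, so an axial force P (same in every segment) develops. Compatibility: P · Σ Lᵢ/(AᵢEᵢ) = δ_free.
Σ Lᵢ/(AᵢEᵢ) = 380/(1225×71×10³) + 750/(2475×148×10³) = 6.417×10⁻⁶ mm/N.
Hence P = δ_free / Σ(L/AE) = 1.039/6.417×10⁻⁶ = 162 kN (tensile).
σ_{aluminium} = P / A = 162000 / 1225 = 132.2 MPa.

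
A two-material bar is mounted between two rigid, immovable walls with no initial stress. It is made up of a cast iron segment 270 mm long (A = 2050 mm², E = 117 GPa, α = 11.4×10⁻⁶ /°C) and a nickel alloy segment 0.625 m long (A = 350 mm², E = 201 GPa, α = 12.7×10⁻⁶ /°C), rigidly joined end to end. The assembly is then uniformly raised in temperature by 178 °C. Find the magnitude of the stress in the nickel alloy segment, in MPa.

If the supports were absent, the total length change would be Σ αᵢΔT Lᵢ = 11.4×10⁻⁶×178×270 + 12.7×10⁻⁶×178×625 = 1.961 mm.
The walls prevent any net length change, so an axial force P (same in every segment) develops. Compatibility: P · Σ Lᵢ/(AᵢEᵢ) = δ_free.
Σ Lᵢ/(AᵢEᵢ) = 270/(2050×117×10³) + 625/(350×201×10³) = 1.001×10⁻⁵ mm/N.
So P = 1.961 / 1.001×10⁻⁵ = 195.9 kN, compressive.
σ_{nickel alloy} = P / A = 195900 / 350 = 559.7 MPa.

σ ≈ 560 MPa (compressive)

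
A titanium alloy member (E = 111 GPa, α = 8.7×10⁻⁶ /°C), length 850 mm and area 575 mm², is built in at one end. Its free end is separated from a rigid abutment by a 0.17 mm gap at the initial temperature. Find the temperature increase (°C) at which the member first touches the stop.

Contact occurs when the free expansion equals the gap: αΔT L = 0.17 mm.
ΔT = 0.17 / (8.7×10⁻⁶ × 850) = 22.99 °C.

ΔT ≈ 23 °C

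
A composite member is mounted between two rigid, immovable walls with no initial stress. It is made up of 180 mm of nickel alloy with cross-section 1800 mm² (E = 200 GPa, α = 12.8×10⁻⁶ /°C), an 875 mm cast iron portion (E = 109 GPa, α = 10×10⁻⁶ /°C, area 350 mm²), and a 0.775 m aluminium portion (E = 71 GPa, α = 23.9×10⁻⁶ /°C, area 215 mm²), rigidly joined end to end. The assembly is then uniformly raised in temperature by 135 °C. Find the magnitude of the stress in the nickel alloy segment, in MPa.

σ ≈ 29.9 MPa (compressive)

Free thermal expansion of the whole bar: Σ αᵢΔT Lᵢ = 12.8×10⁻⁶×135×180 + 10×10⁻⁶×135×875 + 23.9×10⁻⁶×135×775 = 3.993 mm.
The rigid supports impose zero overall length change; the single axial force P common to all segments must satisfy P Σ Lᵢ/(AᵢEᵢ) = δ_free.
Σ Lᵢ/(AᵢEᵢ) = 180/(1800×200×10³) + 875/(350×109×10³) + 775/(215×71×10³) = 7.421×10⁻⁵ mm/N.
Hence P = δ_free / Σ(L/AE) = 3.993/7.421×10⁻⁵ = 53.81 kN (compressive).
σ_{nickel alloy} = P / A = 53810 / 1800 = 29.89 MPa.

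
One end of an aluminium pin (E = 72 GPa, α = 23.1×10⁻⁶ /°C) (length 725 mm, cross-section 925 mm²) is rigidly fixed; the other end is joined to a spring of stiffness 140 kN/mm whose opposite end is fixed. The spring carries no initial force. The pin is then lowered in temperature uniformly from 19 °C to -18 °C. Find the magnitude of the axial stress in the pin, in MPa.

Free thermal contraction: δ_free = αΔT L = 23.1×10⁻⁶ × 37 × 725 = 0.6197 mm.
Let P be the tensile force in the spring. The pin extends elastically by PL/(AE) and the spring stretches by P/k; together these equal δ_free.
P [ L/(AE) + 1/k ] = δ_free → P [ 725/(925×72×10³) + 1/(140×10³) ] = 0.6197.
P = 0.6197 / 1.803×10⁻⁵ = 34370 N.
σ = P/A = 34370/925 = 37.16 MPa.

σ ≈ 37.2 MPa (tensile)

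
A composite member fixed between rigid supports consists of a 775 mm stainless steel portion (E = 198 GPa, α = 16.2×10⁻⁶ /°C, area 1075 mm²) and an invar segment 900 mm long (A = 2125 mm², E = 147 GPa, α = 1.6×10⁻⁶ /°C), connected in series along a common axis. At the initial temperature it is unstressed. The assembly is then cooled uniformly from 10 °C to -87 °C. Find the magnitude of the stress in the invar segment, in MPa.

With the walls removed the bar would change length by δ_free = Σ αᵢΔT Lᵢ = 16.2×10⁻⁶×97×775 + 1.6×10⁻⁶×97×900 = 1.358 mm.
The rigid supports impose zero overall length change; the single axial force P common to all segments must satisfy P Σ Lᵢ/(AᵢEᵢ) = δ_free.
Σ Lᵢ/(AᵢEᵢ) = 775/(1075×198×10³) + 900/(2125×147×10³) = 6.522×10⁻⁶ mm/N.
P = 1.358 / 6.522×10⁻⁶ = 208100 N = 208.1 kN, tensile.
σ_{invar} = P / A = 208100 / 2125 = 97.95 MPa.

σ ≈ 97.9 MPa (tensile)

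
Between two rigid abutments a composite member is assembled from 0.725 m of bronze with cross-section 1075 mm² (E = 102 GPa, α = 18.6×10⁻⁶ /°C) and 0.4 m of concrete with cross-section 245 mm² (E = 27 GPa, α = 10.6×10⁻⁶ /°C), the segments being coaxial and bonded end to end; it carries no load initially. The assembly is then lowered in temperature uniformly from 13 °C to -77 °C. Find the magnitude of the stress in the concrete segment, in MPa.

Free thermal contraction of the whole bar: Σ αᵢΔT Lᵢ = 18.6×10⁻⁶×90×725 + 10.6×10⁻⁶×90×400 = 1.595 mm.
The walls prevent any net length change, so an axial force P (same in every segment) develops. Compatibility: P · Σ Lᵢ/(AᵢEᵢ) = δ_free.
Σ Lᵢ/(AᵢEᵢ) = 725/(1075×102×10³) + 400/(245×27×10³) = 6.708×10⁻⁵ mm/N.
So P = 1.595 / 6.708×10⁻⁵ = 23.78 kN, tensile.
σ_{concrete} = P / A = 23780 / 245 = 97.07 MPa.

σ ≈ 97.1 MPa (tensile)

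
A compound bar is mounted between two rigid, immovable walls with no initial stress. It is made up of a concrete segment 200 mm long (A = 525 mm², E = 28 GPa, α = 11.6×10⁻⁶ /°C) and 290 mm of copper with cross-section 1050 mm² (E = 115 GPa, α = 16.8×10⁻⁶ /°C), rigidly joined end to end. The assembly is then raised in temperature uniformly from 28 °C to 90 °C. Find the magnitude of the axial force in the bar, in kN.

If the supports were absent, the total length change would be Σ αᵢΔT Lᵢ = 11.6×10⁻⁶×62×200 + 16.8×10⁻⁶×62×290 = 0.4459 mm.
The walls prevent any net length change, so an axial force P (same in every segment) develops. Compatibility: P · Σ Lᵢ/(AᵢEᵢ) = δ_free.
The series flexibility is Σ Lᵢ/(AᵢEᵢ) = 200/(525×28×10³) + 290/(1050×115×10³) = 1.601×10⁻⁵ mm/N.
Hence P = δ_free / Σ(L/AE) = 0.4459/1.601×10⁻⁵ = 27.86 kN (compressive).

P ≈ 27.9 kN (compressive)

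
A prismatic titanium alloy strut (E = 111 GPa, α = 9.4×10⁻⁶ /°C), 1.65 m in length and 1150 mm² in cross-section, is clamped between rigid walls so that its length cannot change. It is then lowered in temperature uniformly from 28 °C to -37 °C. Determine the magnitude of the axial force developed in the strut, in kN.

The ends cannot move, so σ = EαΔT = 111×10³ × 9.4×10⁻⁶ × 65 = 67.82 MPa.
P = AEαΔT = 1150 × 111×10³ × 9.4×10⁻⁶ × 65 = 77.99 kN (tensile).

P ≈ 78 kN (tensile)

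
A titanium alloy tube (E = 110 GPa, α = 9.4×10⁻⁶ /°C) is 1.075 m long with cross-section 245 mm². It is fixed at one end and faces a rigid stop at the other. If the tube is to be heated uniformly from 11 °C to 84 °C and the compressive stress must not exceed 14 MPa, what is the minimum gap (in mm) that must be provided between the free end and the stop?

With no wall the tube would lengthen by αΔT L = 9.4×10⁻⁶ × 73 × 1075 = 0.7377 mm.
A stress of 14 MPa corresponds to the wall pushing the tube back by σL/E = 14×1075/(110×10³) = 0.1368 mm.
The gap must absorb the remainder: g_min = 0.7377 − 0.1368 = 0.6008 mm.

g ≈ 0.601 mm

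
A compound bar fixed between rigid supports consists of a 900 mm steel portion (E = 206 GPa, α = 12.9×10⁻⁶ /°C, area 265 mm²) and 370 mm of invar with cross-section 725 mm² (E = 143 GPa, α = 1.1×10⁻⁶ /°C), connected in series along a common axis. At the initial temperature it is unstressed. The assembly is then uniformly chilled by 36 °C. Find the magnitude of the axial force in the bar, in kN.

With the walls removed the bar would change length by δ_free = Σ αᵢΔT Lᵢ = 12.9×10⁻⁶×36×900 + 1.1×10⁻⁶×36×370 = 0.4326 mm.
Since the ends are fixed, an axial force P builds up, equal in every segment, with P · Σ Lᵢ/(AᵢEᵢ) = δ_free.
The series flexibility is Σ Lᵢ/(AᵢEᵢ) = 900/(265×206×10³) + 370/(725×143×10³) = 2.006×10⁻⁵ mm/N.
Hence P = δ_free / Σ(L/AE) = 0.4326/2.006×10⁻⁵ = 21.57 kN (tensile).

P ≈ 21.6 kN (tensile)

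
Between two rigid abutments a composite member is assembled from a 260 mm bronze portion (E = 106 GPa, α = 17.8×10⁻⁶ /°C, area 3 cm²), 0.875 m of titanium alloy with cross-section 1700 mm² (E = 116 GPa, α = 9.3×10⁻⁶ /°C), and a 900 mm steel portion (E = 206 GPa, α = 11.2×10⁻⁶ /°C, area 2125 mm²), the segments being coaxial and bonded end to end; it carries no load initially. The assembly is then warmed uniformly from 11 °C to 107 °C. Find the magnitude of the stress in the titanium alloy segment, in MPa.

If the supports were absent, the total length change would be Σ αᵢΔT Lᵢ = 17.8×10⁻⁶×96×260 + 9.3×10⁻⁶×96×875 + 11.2×10⁻⁶×96×900 = 2.193 mm.
The walls prevent any net length change, so an axial force P (same in every segment) develops. Compatibility: P · Σ Lᵢ/(AᵢEᵢ) = δ_free.
Σ Lᵢ/(AᵢEᵢ) = 260/(300×106×10³) + 875/(1700×116×10³) + 900/(2125×206×10³) = 1.467×10⁻⁵ mm/N.
Hence P = δ_free / Σ(L/AE) = 2.193/1.467×10⁻⁵ = 149.5 kN (compressive).
σ_{titanium alloy} = P / A = 149500 / 1700 = 87.95 MPa.

σ ≈ 87.9 MPa (compressive)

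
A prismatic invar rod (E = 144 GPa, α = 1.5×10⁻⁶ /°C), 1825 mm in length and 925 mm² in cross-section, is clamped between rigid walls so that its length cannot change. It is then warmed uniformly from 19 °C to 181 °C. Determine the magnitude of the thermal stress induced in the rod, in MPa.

The supports are rigid, so the total axial strain is zero. The restrained thermal strain is ε = αΔT = 1.5×10⁻⁶ × 162 = 243×10⁻⁶.
Hence σ = E·αΔT = 144×10³ × 243×10⁻⁶ = 34.99 MPa, compressive.

σ ≈ 35 MPa (compressive)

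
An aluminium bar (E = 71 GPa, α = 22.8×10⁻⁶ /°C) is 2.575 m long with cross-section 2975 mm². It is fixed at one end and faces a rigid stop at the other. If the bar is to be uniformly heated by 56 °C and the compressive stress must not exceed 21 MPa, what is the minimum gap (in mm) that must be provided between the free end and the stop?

g ≈ 2.53 mm

With no wall the bar would lengthen by αΔT L = 22.8×10⁻⁶ × 56 × 2575 = 3.288 mm.
At the allowable stress the elastic shortening the wall may impose is σL/E = 21 × 2575 / (71×10³) = 0.7616 mm.
So the gap has to take up the difference, g_min = δ_free − σL/E = 3.288 − 0.7616 = 2.526 mm.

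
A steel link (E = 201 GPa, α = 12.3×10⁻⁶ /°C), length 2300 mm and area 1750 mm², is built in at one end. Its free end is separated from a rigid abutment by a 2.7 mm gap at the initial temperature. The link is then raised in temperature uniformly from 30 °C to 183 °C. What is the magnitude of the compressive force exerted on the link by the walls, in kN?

P ≈ 249 kN

Free thermal elongation = αΔT L = 12.3×10⁻⁶ × 153 × 2300 = 4.328 mm.
The gap closes (δ_free > 2.7 mm) and the wall then resists a further 4.328 − 2.7 = 1.628 mm of expansion.
That suppressed elongation corresponds to σ = E·Δ/L = 201×10³ × 1.628/2300 = 142.3 MPa.
Force on the wall = σA = 142.3 × 1750 mm² = 249 kN.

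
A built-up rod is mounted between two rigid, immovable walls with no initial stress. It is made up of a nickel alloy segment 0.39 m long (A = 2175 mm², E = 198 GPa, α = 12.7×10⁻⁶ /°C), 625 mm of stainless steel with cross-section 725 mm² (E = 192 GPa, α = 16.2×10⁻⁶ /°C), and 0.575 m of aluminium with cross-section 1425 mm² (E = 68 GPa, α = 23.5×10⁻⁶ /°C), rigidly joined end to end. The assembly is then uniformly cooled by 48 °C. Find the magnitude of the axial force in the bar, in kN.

P ≈ 121 kN (tensile)

With the walls removed the bar would change length by δ_free = Σ αᵢΔT Lᵢ = 12.7×10⁻⁶×48×390 + 16.2×10⁻⁶×48×625 + 23.5×10⁻⁶×48×575 = 1.372 mm.
The walls prevent any net length change, so an axial force P (same in every segment) develops. Compatibility: P · Σ Lᵢ/(AᵢEᵢ) = δ_free.
Σ Lᵢ/(AᵢEᵢ) = 390/(2175×198×10³) + 625/(725×192×10³) + 575/(1425×68×10³) = 1.133×10⁻⁵ mm/N.
So P = 1.372 / 1.133×10⁻⁵ = 121.1 kN, tensile.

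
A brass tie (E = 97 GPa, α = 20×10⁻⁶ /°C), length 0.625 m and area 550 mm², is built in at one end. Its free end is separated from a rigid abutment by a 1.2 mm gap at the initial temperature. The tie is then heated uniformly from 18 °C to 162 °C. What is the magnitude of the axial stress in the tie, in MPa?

If the wall were absent the tie would grow by αΔT L = 20×10⁻⁶ × 144 × 625 = 1.8 mm.
The gap closes (δ_free > 1.2 mm) and the wall then resists a further 1.8 − 1.2 = 0.6 mm of expansion.
Compatibility: PL/(AE) = 0.6 mm, so σ = P/A = E × (0.6/625) = 93.12 MPa.

σ ≈ 93.1 MPa (compressive)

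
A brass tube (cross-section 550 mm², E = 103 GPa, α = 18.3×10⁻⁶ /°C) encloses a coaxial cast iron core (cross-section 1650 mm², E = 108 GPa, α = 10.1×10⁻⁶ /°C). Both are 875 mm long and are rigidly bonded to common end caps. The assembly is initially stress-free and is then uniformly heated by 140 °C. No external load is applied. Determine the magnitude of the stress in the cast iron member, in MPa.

σ ≈ 29.9 MPa (tensile)

Both members must finish at the same length. With the larger α, the brass tends to over-expand; the plates restrain it, putting the brass in compression and the cast iron in tension. With no external load the two internal forces are equal and opposite, magnitude P.
Equating the net (thermal + elastic) strains gives |α₁ − α₂|·ΔT = P·[1/(A₁E₁) + 1/(A₂E₂)].
|α₁ − α₂|·ΔT = 8.2×10⁻⁶ × 140 = 0.001148.
1/(A₁E₁) + 1/(A₂E₂) = 1/(550×103×10³) + 1/(1650×108×10³) = 2.326×10⁻⁸ N⁻¹.
P = 0.001148 / 2.326×10⁻⁸ = 49350 N = 49.35 kN.
σ_{cast iron} = P/A₂ = 49350/1650 = 29.91 MPa, tensile.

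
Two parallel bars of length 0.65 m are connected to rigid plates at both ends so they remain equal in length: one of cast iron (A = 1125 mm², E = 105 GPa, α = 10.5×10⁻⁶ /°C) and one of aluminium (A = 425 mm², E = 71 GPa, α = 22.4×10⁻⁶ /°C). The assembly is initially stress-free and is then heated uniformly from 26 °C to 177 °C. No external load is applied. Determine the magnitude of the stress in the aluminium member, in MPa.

The aluminium has the larger α, so on heating it would change length more than the cast iron if both were free. The rigid plates force a common final length, so the aluminium is put into compression and the cast iron into tension, with equal and opposite forces P (no external load).
Equating the net (thermal + elastic) strains gives |α₁ − α₂|·ΔT = P·[1/(A₁E₁) + 1/(A₂E₂)].
|α₁ − α₂|·ΔT = 11.9×10⁻⁶ × 151 = 0.001797.
1/(A₁E₁) + 1/(A₂E₂) = 1/(1125×105×10³) + 1/(425×71×10³) = 4.161×10⁻⁸ N⁻¹.
P = 0.001797 / 4.161×10⁻⁸ = 43190 N = 43.19 kN.
σ_{aluminium} = P/A₂ = 43190/425 = 101.6 MPa, compressive.

σ ≈ 102 MPa (compressive)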